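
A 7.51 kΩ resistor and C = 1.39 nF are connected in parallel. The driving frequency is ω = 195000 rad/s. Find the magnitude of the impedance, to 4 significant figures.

X_C = 1/(ωC) = 3689 Ω
Parallel: admittances add. Y = 1/R + jωC
Y = (0.0001332 + j0.0002711) S
|Y| = 0.0003020 S → |Z| = 1/|Y| = 3311 Ω, ∠Z = −∠Y = -63.84°

3311 Ω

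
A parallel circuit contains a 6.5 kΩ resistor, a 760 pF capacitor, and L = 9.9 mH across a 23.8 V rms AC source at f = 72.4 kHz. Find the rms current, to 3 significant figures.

ω = 2πf = 454900 rad/s
X_L = ωL = 4500 Ω
X_C = 1/(ωC) = 2890 Ω
Parallel: admittances add. Y = 1/R + 1/(jωL) + jωC
Y = (0.000154 + j0.000124) S
|Y| = 0.000197 S → |Z| = 1/|Y| = 5070 Ω, ∠Z = −∠Y = -38.8°
I = V/|Z| = 23.8/5070 = 4.70 mA

4.70 mA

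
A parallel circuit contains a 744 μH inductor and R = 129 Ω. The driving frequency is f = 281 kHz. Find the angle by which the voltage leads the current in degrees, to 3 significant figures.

ω = 2πf = 1.766e+06 rad/s
X_L = ωL = 1310 Ω
Parallel: admittances add. Y = 1/R + 1/(jωL)
Y = (0.00775 − j0.000761) S
|Y| = 0.00779 S → |Z| = 1/|Y| = 128 Ω, ∠Z = −∠Y = 5.61°

5.61°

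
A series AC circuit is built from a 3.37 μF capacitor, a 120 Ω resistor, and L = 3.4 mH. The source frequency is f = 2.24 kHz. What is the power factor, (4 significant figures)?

0.9760

ω = 2πf = 14070 rad/s
X_L = ωL = 47.85 Ω
X_C = 1/(ωC) = 21.08 Ω
Net reactance X = X_L − X_C = 26.77 Ω
Z = 120.0 + j26.77 Ω
|Z| = √(120.0² + 26.77²) = 122.9 Ω
∠Z = arctan(26.77/120.0) = 12.58°
cos φ = cos(12.58°) = 0.9760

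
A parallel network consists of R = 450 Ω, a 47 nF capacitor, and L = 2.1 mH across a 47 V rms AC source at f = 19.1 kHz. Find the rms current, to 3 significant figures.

ω = 2πf = 120000 rad/s
X_L = ωL = 252 Ω
X_C = 1/(ωC) = 177 Ω
Parallel: admittances add. Y = 1/R + 1/(jωL) + jωC
Y = (0.00222 + j0.00167) S
|Y| = 0.00278 S → |Z| = 1/|Y| = 360 Ω, ∠Z = −∠Y = -37.0°
I = V/|Z| = 47/360 = 131 mA

131 mA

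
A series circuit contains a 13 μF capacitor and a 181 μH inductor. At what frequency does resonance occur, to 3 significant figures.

3.28 kHz

ω₀ = 1/√(LC) = 1/√(0.000181 × 1.3e-05) = 20620 rad/s
f₀ = ω₀/(2π) = 3.28 kHz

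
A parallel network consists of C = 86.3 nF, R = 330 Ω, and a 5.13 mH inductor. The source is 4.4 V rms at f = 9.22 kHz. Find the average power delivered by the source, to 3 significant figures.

ω = 2πf = 57930 rad/s
X_L = ωL = 297 Ω
X_C = 1/(ωC) = 200 Ω
Parallel: admittances add. Y = 1/R + 1/(jωL) + jωC
Y = (0.00303 + j0.00163) S
|Y| = 0.00344 S → |Z| = 1/|Y| = 290 Ω, ∠Z = −∠Y = -28.3°
I = V/|Z| = 15.1 mA
P = VI cos φ = 4.4 × 0.0151 × cos(-28.3°) = 58.7 mW

58.7 mW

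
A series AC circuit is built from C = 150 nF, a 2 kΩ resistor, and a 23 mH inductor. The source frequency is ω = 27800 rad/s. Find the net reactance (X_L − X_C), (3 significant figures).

X_L = ωL = 639 Ω
X_C = 1/(ωC) = 240 Ω
X = 639 − 240 = 400 Ω

400 Ω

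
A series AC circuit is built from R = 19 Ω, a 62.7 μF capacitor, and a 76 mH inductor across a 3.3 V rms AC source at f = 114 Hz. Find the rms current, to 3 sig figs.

ω = 2πf = 716.3 rad/s
X_L = ωL = 54.4 Ω
X_C = 1/(ωC) = 22.3 Ω
Net reactance X = X_L − X_C = 32.2 Ω
Z = 19.0 + j32.2 Ω
|Z| = √(19.0² + 32.2²) = 37.4 Ω
I = V/|Z| = 3.3/37.4 = 88.3 mA

88.3 mA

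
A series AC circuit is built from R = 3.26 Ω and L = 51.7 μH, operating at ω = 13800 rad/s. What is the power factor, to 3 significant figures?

X_L = ωL = 0.713 Ω
Z = 3.26 + j0.713 Ω
|Z| = √(3.26² + 0.713²) = 3.34 Ω
∠Z = arctan(0.713/3.26) = 12.3°
cos φ = cos(12.3°) = 0.977

0.977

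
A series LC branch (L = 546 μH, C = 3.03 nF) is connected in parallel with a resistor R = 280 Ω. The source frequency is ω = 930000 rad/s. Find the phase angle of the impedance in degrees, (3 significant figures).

X_L = ωL = 508 Ω
X_C = 1/(ωC) = 355 Ω
Branch 1: Z₁ = R = 280 Ω
Branch 2 (series LC): Z₂ = j(X_L − X_C) = j153 Ω
Parallel: Z = Z₁Z₂/(Z₁+Z₂), |Z| = 134 Ω, ∠Z = 61.4°

61.4°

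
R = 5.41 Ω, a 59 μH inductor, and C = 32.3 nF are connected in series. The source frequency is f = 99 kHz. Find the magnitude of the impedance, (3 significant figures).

14.1 Ω

ω = 2πf = 622000 rad/s
X_L = ωL = 36.7 Ω
X_C = 1/(ωC) = 49.8 Ω
Net reactance X = X_L − X_C = -13.1 Ω
Z = 5.41 − j13.1 Ω
|Z| = √(5.41² + 13.1²) = 14.1 Ω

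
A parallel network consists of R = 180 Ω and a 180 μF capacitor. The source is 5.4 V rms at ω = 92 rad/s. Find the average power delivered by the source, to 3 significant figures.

X_C = 1/(ωC) = 60.4 Ω
Parallel: admittances add. Y = 1/R + jωC
Y = (0.00556 + j0.0166) S
|Y| = 0.0175 S → |Z| = 1/|Y| = 57.3 Ω, ∠Z = −∠Y = -71.5°
I = V/|Z| = 94.3 mA
P = VI cos φ = 5.4 × 0.0943 × cos(-71.5°) = 162 mW

162 mW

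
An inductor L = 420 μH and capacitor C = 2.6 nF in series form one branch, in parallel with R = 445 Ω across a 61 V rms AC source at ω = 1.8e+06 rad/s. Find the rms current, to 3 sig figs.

X_L = ωL = 756 Ω
X_C = 1/(ωC) = 214 Ω
Branch 1: Z₁ = R = 445 Ω
Branch 2 (series LC): Z₂ = j(X_L − X_C) = j542 Ω
Parallel: Z = Z₁Z₂/(Z₁+Z₂), |Z| = 344 Ω, ∠Z = 39.4°
I = V/|Z| = 61/344 = 177 mA

177 mA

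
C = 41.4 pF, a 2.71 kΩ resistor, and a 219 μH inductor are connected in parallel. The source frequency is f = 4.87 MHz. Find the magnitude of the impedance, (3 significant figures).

850 Ω

ω = 2πf = 3.06e+07 rad/s
X_L = ωL = 6700 Ω
X_C = 1/(ωC) = 789 Ω
Parallel: admittances add. Y = 1/R + 1/(jωL) + jωC
Y = (0.000369 + j0.00112) S
|Y| = 0.00118 S → |Z| = 1/|Y| = 850 Ω, ∠Z = −∠Y = -71.7°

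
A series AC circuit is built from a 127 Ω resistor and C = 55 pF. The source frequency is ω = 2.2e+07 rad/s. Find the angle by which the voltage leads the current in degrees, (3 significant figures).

-81.3°

X_C = 1/(ωC) = 826 Ω
Z = 127 − j826 Ω
|Z| = √(127² + 826²) = 836 Ω
∠Z = arctan(-826/127) = -81.3°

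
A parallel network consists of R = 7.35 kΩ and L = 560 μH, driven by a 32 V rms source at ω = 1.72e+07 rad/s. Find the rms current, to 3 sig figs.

X_L = ωL = 9630 Ω
Parallel: admittances add. Y = 1/R + 1/(jωL)
Y = (0.000136 − j0.000104) S
|Y| = 0.000171 S → |Z| = 1/|Y| = 5840 Ω, ∠Z = −∠Y = 37.3°
I = V/|Z| = 32/5840 = 5.48 mA

5.48 mA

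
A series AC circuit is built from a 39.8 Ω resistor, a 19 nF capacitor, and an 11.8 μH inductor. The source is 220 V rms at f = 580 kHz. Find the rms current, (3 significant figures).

4.49 A

ω = 2πf = 3.644e+06 rad/s
X_L = ωL = 43.0 Ω
X_C = 1/(ωC) = 14.4 Ω
Net reactance X = X_L − X_C = 28.6 Ω
Z = 39.8 + j28.6 Ω
|Z| = √(39.8² + 28.6²) = 49.0 Ω
I = V/|Z| = 220/49.0 = 4.49 A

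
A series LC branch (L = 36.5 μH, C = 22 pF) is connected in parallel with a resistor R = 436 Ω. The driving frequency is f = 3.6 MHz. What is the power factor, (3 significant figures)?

ω = 2πf = 2.262e+07 rad/s
X_L = ωL = 826 Ω
X_C = 1/(ωC) = 2010 Ω
Branch 1: Z₁ = R = 436 Ω
Branch 2 (series LC): Z₂ = j(X_L − X_C) = −j1180 Ω
Parallel: Z = Z₁Z₂/(Z₁+Z₂), |Z| = 409 Ω, ∠Z = -20.2°
cos φ = cos(-20.2°) = 0.938

0.938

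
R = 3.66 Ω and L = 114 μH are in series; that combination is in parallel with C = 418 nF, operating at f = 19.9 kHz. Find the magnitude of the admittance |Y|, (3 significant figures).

21.7 mS

ω = 2πf = 125000 rad/s
X_L = ωL = 14.3 Ω
X_C = 1/(ωC) = 19.1 Ω
Branch 1 (R+jX_L): Z₁ = 3.66 + j14.3 Ω, |Z₁| = 14.7 Ω
Branch 2 (−jX_C): Z₂ = −j19.1 Ω
Parallel: Z = Z₁Z₂/(Z₁+Z₂), |Z| = 46.2 Ω, ∠Z = 38.7°
|Y| = 1/|Z| = 21.7 mS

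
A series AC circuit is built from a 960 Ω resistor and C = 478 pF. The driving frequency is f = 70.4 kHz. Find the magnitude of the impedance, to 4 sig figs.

4826 Ω

ω = 2πf = 442300 rad/s
X_C = 1/(ωC) = 4730 Ω
Z = 960.0 − j4730 Ω
|Z| = √(960.0² + 4730²) = 4826 Ω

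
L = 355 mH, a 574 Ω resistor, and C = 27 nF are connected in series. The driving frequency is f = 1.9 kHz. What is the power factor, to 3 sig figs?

0.451

ω = 2πf = 11940 rad/s
X_L = ωL = 4240 Ω
X_C = 1/(ωC) = 3100 Ω
Net reactance X = X_L − X_C = 1140 Ω
Z = 574 + j1140 Ω
|Z| = √(574² + 1140²) = 1270 Ω
∠Z = arctan(1140/574) = 63.2°
cos φ = cos(63.2°) = 0.451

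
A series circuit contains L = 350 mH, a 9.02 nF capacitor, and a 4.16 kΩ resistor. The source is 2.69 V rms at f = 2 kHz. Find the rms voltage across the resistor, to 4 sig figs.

1.843 V

ω = 2πf = 12570 rad/s
X_L = ωL = 4398 Ω
X_C = 1/(ωC) = 8822 Ω
Net reactance X = X_L − X_C = -4424 Ω
Z = 4160 − j4424 Ω
|Z| = √(4160² + 4424²) = 6073 Ω
I = V/|Z| = 443.0 μA
V_R = I·|Z_R| = 0.0004430 × 4160 = 1.843 V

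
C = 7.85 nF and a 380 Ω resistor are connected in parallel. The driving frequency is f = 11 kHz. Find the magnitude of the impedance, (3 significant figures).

ω = 2πf = 69120 rad/s
X_C = 1/(ωC) = 1840 Ω
Parallel: admittances add. Y = 1/R + jωC
Y = (0.00263 + j0.000543) S
|Y| = 0.00269 S → |Z| = 1/|Y| = 372 Ω, ∠Z = −∠Y = -11.6°

372 Ω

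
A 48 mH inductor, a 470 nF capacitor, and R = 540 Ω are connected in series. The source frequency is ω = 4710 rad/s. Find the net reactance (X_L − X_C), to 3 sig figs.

-226 Ω

X_L = ωL = 226 Ω
X_C = 1/(ωC) = 452 Ω
X = 226 − 452 = -226 Ω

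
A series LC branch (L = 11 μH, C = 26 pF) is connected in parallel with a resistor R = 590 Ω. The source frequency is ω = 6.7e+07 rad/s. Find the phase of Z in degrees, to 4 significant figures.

74.56°

X_L = ωL = 737.0 Ω
X_C = 1/(ωC) = 574.1 Ω
Branch 1: Z₁ = R = 590.0 Ω
Branch 2 (series LC): Z₂ = j(X_L − X_C) = j162.9 Ω
Parallel: Z = Z₁Z₂/(Z₁+Z₂), |Z| = 157.1 Ω, ∠Z = 74.56°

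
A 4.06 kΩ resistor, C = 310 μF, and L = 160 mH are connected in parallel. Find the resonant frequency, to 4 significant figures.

22.60 Hz

ω₀ = 1/√(LC) = 1/√(0.16 × 0.00031) = 142.0 rad/s
f₀ = ω₀/(2π) = 22.60 Hz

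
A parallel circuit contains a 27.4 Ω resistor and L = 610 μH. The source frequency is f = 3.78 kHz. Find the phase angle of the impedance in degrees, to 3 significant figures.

62.1°

ω = 2πf = 23750 rad/s
X_L = ωL = 14.5 Ω
Parallel: admittances add. Y = 1/R + 1/(jωL)
Y = (0.0365 − j0.0690) S
|Y| = 0.0781 S → |Z| = 1/|Y| = 12.8 Ω, ∠Z = −∠Y = 62.1°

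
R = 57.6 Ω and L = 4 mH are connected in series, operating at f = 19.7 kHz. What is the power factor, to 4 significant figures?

ω = 2πf = 123800 rad/s
X_L = ωL = 495.1 Ω
Z = 57.60 + j495.1 Ω
|Z| = √(57.60² + 495.1²) = 498.5 Ω
∠Z = arctan(495.1/57.60) = 83.36°
cos φ = cos(83.36°) = 0.1156

0.1156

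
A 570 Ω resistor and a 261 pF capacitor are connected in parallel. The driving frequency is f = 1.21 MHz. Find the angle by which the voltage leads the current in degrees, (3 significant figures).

-48.5°

ω = 2πf = 7.603e+06 rad/s
X_C = 1/(ωC) = 504 Ω
Parallel: admittances add. Y = 1/R + jωC
Y = (0.00175 + j0.00198) S
|Y| = 0.00265 S → |Z| = 1/|Y| = 378 Ω, ∠Z = −∠Y = -48.5°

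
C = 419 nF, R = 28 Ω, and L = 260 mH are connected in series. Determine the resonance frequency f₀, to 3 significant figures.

482 Hz

ω₀ = 1/√(LC) = 1/√(0.26 × 4.19e-07) = 3030 rad/s
f₀ = ω₀/(2π) = 482 Hz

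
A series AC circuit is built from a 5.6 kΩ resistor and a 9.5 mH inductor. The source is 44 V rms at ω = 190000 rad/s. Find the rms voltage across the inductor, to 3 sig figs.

13.5 V

X_L = ωL = 1800 Ω
Z = 5600 + j1800 Ω
|Z| = √(5600² + 1800²) = 5880 Ω
I = V/|Z| = 7.48 mA
V_L = I·|Z_L| = 0.00748 × 1800 = 13.5 V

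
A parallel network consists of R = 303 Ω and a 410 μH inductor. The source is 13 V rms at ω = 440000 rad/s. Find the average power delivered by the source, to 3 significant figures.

X_L = ωL = 180 Ω
Parallel: admittances add. Y = 1/R + 1/(jωL)
Y = (0.00330 − j0.00554) S
|Y| = 0.00645 S → |Z| = 1/|Y| = 155 Ω, ∠Z = −∠Y = 59.2°
I = V/|Z| = 83.9 mA
P = VI cos φ = 13 × 0.0839 × cos(59.2°) = 558 mW

558 mW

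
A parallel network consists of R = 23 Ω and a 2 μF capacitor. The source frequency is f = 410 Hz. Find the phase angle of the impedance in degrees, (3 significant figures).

-6.76°

ω = 2πf = 2576 rad/s
X_C = 1/(ωC) = 194 Ω
Parallel: admittances add. Y = 1/R + jωC
Y = (0.0435 + j0.00515) S
|Y| = 0.0438 S → |Z| = 1/|Y| = 22.8 Ω, ∠Z = −∠Y = -6.76°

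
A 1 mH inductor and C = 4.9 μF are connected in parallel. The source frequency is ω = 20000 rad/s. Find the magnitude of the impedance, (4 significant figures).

X_L = ωL = 20.00 Ω
X_C = 1/(ωC) = 10.20 Ω
Parallel: admittances add. Y = 1/(jωL) + jωC
Y = (0 + j0.04800) S
|Y| = 0.04800 S → |Z| = 1/|Y| = 20.83 Ω, ∠Z = −∠Y = -90.00°

20.83 Ω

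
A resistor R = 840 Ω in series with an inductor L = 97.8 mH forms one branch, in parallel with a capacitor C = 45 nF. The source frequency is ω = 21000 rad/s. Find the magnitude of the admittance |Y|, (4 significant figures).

554.8 μS

X_L = ωL = 2054 Ω
X_C = 1/(ωC) = 1058 Ω
Branch 1 (R+jX_L): Z₁ = 840.0 + j2054 Ω, |Z₁| = 2219 Ω
Branch 2 (−jX_C): Z₂ = −j1058 Ω
Parallel: Z = Z₁Z₂/(Z₁+Z₂), |Z| = 1803 Ω, ∠Z = -72.09°
|Y| = 1/|Z| = 554.8 μS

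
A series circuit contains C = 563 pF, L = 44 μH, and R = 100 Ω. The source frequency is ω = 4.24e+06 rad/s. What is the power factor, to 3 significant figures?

0.395

X_L = ωL = 187 Ω
X_C = 1/(ωC) = 419 Ω
Net reactance X = X_L − X_C = -232 Ω
Z = 100 − j232 Ω
|Z| = √(100² + 232²) = 253 Ω
∠Z = arctan(-232/100) = -66.7°
cos φ = cos(-66.7°) = 0.395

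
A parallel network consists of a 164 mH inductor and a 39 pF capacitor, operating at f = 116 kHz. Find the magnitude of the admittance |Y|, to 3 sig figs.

20.1 μS

ω = 2πf = 728800 rad/s
X_L = ωL = 120000 Ω
X_C = 1/(ωC) = 35200 Ω
Parallel: admittances add. Y = 1/(jωL) + jωC
Y = (0 + j2.01e-05) S
|Y| = 2.01e-05 S → |Z| = 1/|Y| = 49900 Ω, ∠Z = −∠Y = -90.0°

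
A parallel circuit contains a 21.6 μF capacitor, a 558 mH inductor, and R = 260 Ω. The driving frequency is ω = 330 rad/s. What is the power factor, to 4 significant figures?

0.9149

X_L = ωL = 184.1 Ω
X_C = 1/(ωC) = 140.3 Ω
Parallel: admittances add. Y = 1/R + 1/(jωL) + jωC
Y = (0.003846 + j0.001697) S
|Y| = 0.004204 S → |Z| = 1/|Y| = 237.9 Ω, ∠Z = −∠Y = -23.81°
cos φ = cos(-23.81°) = 0.9149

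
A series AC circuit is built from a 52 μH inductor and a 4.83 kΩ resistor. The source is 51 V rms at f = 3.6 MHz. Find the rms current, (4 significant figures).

ω = 2πf = 2.262e+07 rad/s
X_L = ωL = 1176 Ω
Z = 4830 + j1176 Ω
|Z| = √(4830² + 1176²) = 4971 Ω
I = V/|Z| = 51/4971 = 10.26 mA

10.26 mA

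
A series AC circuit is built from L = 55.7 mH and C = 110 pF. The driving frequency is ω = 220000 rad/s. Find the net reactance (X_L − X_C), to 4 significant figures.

-29070 Ω

X_L = ωL = 12250 Ω
X_C = 1/(ωC) = 41320 Ω
X = 12250 − 41320 = -29070 Ω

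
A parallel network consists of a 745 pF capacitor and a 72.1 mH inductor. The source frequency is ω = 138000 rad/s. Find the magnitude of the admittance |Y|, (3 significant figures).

2.31 μS

X_L = ωL = 9950 Ω
X_C = 1/(ωC) = 9730 Ω
Parallel: admittances add. Y = 1/(jωL) + jωC
Y = (0 + j2.31e-06) S
|Y| = 2.31e-06 S → |Z| = 1/|Y| = 434000 Ω, ∠Z = −∠Y = -90.0°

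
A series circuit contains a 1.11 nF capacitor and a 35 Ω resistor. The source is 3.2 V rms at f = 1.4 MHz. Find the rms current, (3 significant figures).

ω = 2πf = 8.796e+06 rad/s
X_C = 1/(ωC) = 102 Ω
Z = 35.0 − j102 Ω
|Z| = √(35.0² + 102²) = 108 Ω
I = V/|Z| = 3.2/108 = 29.6 mA

29.6 mA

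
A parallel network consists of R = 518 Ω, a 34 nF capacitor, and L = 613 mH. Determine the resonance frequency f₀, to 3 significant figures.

ω₀ = 1/√(LC) = 1/√(0.613 × 3.4e-08) = 6927 rad/s
f₀ = ω₀/(2π) = 1.10 kHz

1.10 kHz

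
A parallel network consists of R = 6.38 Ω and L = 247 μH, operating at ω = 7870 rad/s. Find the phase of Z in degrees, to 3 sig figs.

X_L = ωL = 1.94 Ω
Parallel: admittances add. Y = 1/R + 1/(jωL)
Y = (0.157 − j0.514) S
|Y| = 0.538 S → |Z| = 1/|Y| = 1.86 Ω, ∠Z = −∠Y = 73.1°

73.1°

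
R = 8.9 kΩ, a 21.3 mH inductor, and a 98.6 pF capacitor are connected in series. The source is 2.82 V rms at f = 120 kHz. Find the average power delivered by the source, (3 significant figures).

ω = 2πf = 754000 rad/s
X_L = ωL = 16100 Ω
X_C = 1/(ωC) = 13500 Ω
Net reactance X = X_L − X_C = 2610 Ω
Z = 8900 + j2610 Ω
|Z| = √(8900² + 2610²) = 9270 Ω
∠Z = arctan(2610/8900) = 16.3°
I = V/|Z| = 304 μA
P = VI cos φ = 2.82 × 0.000304 × cos(16.3°) = 823 μW

823 μW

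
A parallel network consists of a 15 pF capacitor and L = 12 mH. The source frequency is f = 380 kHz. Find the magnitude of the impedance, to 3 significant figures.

1.1e+06 Ω

ω = 2πf = 2.388e+06 rad/s
X_L = ωL = 28700 Ω
X_C = 1/(ωC) = 27900 Ω
Parallel: admittances add. Y = 1/(jωL) + jωC
Y = (0 + j9.12e-07) S
|Y| = 9.12e-07 S → |Z| = 1/|Y| = 1.1e+06 Ω, ∠Z = −∠Y = -90.0°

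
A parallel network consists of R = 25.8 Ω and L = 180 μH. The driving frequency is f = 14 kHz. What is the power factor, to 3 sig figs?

ω = 2πf = 87960 rad/s
X_L = ωL = 15.8 Ω
Parallel: admittances add. Y = 1/R + 1/(jωL)
Y = (0.0388 − j0.0632) S
|Y| = 0.0741 S → |Z| = 1/|Y| = 13.5 Ω, ∠Z = −∠Y = 58.5°
cos φ = cos(58.5°) = 0.523

0.523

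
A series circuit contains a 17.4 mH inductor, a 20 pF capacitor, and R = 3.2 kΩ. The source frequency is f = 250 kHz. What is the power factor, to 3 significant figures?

0.580

ω = 2πf = 1.571e+06 rad/s
X_L = ωL = 27300 Ω
X_C = 1/(ωC) = 31800 Ω
Net reactance X = X_L − X_C = -4500 Ω
Z = 3200 − j4500 Ω
|Z| = √(3200² + 4500²) = 5520 Ω
∠Z = arctan(-4500/3200) = -54.6°
cos φ = cos(-54.6°) = 0.580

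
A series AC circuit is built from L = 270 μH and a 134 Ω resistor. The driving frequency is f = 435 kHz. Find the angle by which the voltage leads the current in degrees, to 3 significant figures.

ω = 2πf = 2.733e+06 rad/s
X_L = ωL = 738 Ω
Z = 134 + j738 Ω
|Z| = √(134² + 738²) = 750 Ω
∠Z = arctan(738/134) = 79.7°

79.7°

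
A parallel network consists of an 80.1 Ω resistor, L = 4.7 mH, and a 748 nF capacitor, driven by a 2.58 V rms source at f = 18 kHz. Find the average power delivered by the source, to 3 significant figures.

83.1 mW

ω = 2πf = 113100 rad/s
X_L = ωL = 532 Ω
X_C = 1/(ωC) = 11.8 Ω
Parallel: admittances add. Y = 1/R + 1/(jωL) + jωC
Y = (0.0125 + j0.0827) S
|Y| = 0.0837 S → |Z| = 1/|Y| = 12.0 Ω, ∠Z = −∠Y = -81.4°
I = V/|Z| = 216 mA
P = VI cos φ = 2.58 × 0.216 × cos(-81.4°) = 83.1 mW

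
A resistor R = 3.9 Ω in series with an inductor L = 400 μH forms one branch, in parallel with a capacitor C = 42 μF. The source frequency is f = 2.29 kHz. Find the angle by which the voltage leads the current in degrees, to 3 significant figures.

-80.6°

ω = 2πf = 14390 rad/s
X_L = ωL = 5.76 Ω
X_C = 1/(ωC) = 1.65 Ω
Branch 1 (R+jX_L): Z₁ = 3.90 + j5.76 Ω, |Z₁| = 6.95 Ω
Branch 2 (−jX_C): Z₂ = −j1.65 Ω
Parallel: Z = Z₁Z₂/(Z₁+Z₂), |Z| = 2.03 Ω, ∠Z = -80.6°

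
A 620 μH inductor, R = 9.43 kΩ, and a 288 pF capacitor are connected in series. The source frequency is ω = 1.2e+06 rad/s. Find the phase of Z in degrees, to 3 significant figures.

-12.8°

X_L = ωL = 744 Ω
X_C = 1/(ωC) = 2890 Ω
Net reactance X = X_L − X_C = -2150 Ω
Z = 9430 − j2150 Ω
|Z| = √(9430² + 2150²) = 9670 Ω
∠Z = arctan(-2150/9430) = -12.8°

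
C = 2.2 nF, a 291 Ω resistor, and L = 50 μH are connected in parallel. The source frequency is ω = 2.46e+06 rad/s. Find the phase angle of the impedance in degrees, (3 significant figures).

38.3°

X_L = ωL = 123 Ω
X_C = 1/(ωC) = 185 Ω
Parallel: admittances add. Y = 1/R + 1/(jωL) + jωC
Y = (0.00344 − j0.00272) S
|Y| = 0.00438 S → |Z| = 1/|Y| = 228 Ω, ∠Z = −∠Y = 38.3°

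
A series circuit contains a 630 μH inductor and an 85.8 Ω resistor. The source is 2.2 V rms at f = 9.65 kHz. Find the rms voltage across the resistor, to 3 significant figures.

2.01 V

ω = 2πf = 60630 rad/s
X_L = ωL = 38.2 Ω
Z = 85.8 + j38.2 Ω
|Z| = √(85.8² + 38.2²) = 93.9 Ω
I = V/|Z| = 23.4 mA
V_R = I·|Z_R| = 0.0234 × 85.8 = 2.01 V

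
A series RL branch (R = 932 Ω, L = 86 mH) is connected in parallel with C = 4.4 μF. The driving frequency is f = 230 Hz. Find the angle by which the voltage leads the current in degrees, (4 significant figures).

-80.38°

ω = 2πf = 1445 rad/s
X_L = ωL = 124.3 Ω
X_C = 1/(ωC) = 157.3 Ω
Branch 1 (R+jX_L): Z₁ = 932.0 + j124.3 Ω, |Z₁| = 940.2 Ω
Branch 2 (−jX_C): Z₂ = −j157.3 Ω
Parallel: Z = Z₁Z₂/(Z₁+Z₂), |Z| = 158.6 Ω, ∠Z = -80.38°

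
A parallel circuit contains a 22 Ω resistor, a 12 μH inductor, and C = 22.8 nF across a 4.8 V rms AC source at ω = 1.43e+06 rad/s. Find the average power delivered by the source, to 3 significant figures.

1.05 W

X_L = ωL = 17.2 Ω
X_C = 1/(ωC) = 30.7 Ω
Parallel: admittances add. Y = 1/R + 1/(jωL) + jωC
Y = (0.0455 − j0.0257) S
|Y| = 0.0522 S → |Z| = 1/|Y| = 19.2 Ω, ∠Z = −∠Y = 29.5°
I = V/|Z| = 251 mA
P = VI cos φ = 4.8 × 0.251 × cos(29.5°) = 1.05 W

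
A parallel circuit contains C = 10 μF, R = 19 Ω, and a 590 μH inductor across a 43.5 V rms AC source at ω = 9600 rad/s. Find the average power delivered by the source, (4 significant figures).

X_L = ωL = 5.664 Ω
X_C = 1/(ωC) = 10.42 Ω
Parallel: admittances add. Y = 1/R + 1/(jωL) + jωC
Y = (0.05263 − j0.08055) S
|Y| = 0.09622 S → |Z| = 1/|Y| = 10.39 Ω, ∠Z = −∠Y = 56.84°
I = V/|Z| = 4.186 A
P = VI cos φ = 43.5 × 4.186 × cos(56.84°) = 99.59 W

99.59 W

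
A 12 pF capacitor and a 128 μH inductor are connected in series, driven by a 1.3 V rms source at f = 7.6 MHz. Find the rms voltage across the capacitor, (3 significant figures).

0.519 V

ω = 2πf = 4.775e+07 rad/s
X_L = ωL = 6110 Ω
X_C = 1/(ωC) = 1750 Ω
Net reactance X = X_L − X_C = 4370 Ω
Z = j4370 Ω
|Z| = √(0² + 4370²) = 4370 Ω
I = V/|Z| = 298 μA
V_C = I·|Z_C| = 0.000298 × 1750 = 0.519 V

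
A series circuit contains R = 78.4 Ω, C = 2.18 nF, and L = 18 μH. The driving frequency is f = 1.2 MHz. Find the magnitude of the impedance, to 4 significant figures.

108.4 Ω

ω = 2πf = 7.54e+06 rad/s
X_L = ωL = 135.7 Ω
X_C = 1/(ωC) = 60.84 Ω
Net reactance X = X_L − X_C = 74.88 Ω
Z = 78.40 + j74.88 Ω
|Z| = √(78.40² + 74.88²) = 108.4 Ω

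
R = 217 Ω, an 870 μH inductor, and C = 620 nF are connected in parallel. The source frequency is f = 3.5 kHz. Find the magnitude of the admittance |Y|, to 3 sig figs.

ω = 2πf = 21990 rad/s
X_L = ωL = 19.1 Ω
X_C = 1/(ωC) = 73.3 Ω
Parallel: admittances add. Y = 1/R + 1/(jωL) + jωC
Y = (0.00461 − j0.0386) S
|Y| = 0.0389 S → |Z| = 1/|Y| = 25.7 Ω, ∠Z = −∠Y = 83.2°

38.9 mS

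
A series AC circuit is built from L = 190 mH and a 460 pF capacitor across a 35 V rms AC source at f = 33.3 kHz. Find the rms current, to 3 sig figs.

1.19 mA

ω = 2πf = 209200 rad/s
X_L = ωL = 39800 Ω
X_C = 1/(ωC) = 10400 Ω
Net reactance X = X_L − X_C = 29400 Ω
Z = j29400 Ω
|Z| = √(0² + 29400²) = 29400 Ω
I = V/|Z| = 35/29400 = 1.19 mA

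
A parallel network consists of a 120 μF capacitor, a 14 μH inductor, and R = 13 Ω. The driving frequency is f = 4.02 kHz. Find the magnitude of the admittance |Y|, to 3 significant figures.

217 mS

ω = 2πf = 25260 rad/s
X_L = ωL = 0.354 Ω
X_C = 1/(ωC) = 0.330 Ω
Parallel: admittances add. Y = 1/R + 1/(jωL) + jωC
Y = (0.0769 + j0.203) S
|Y| = 0.217 S → |Z| = 1/|Y| = 4.60 Ω, ∠Z = −∠Y = -69.3°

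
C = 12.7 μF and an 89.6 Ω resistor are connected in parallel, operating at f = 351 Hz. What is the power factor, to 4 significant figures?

0.3702

ω = 2πf = 2205 rad/s
X_C = 1/(ωC) = 35.70 Ω
Parallel: admittances add. Y = 1/R + jωC
Y = (0.01116 + j0.02801) S
|Y| = 0.03015 S → |Z| = 1/|Y| = 33.17 Ω, ∠Z = −∠Y = -68.27°
cos φ = cos(-68.27°) = 0.3702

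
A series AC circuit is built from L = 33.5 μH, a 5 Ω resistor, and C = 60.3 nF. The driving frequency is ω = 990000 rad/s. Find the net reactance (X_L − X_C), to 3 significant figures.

X_L = ωL = 33.2 Ω
X_C = 1/(ωC) = 16.8 Ω
X = 33.2 − 16.8 = 16.4 Ω

16.4 Ω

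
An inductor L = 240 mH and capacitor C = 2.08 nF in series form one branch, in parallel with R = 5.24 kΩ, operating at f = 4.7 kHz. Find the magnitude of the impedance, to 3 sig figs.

ω = 2πf = 29530 rad/s
X_L = ωL = 7090 Ω
X_C = 1/(ωC) = 16300 Ω
Branch 1: Z₁ = R = 5240 Ω
Branch 2 (series LC): Z₂ = j(X_L − X_C) = −j9190 Ω
Parallel: Z = Z₁Z₂/(Z₁+Z₂), |Z| = 4550 Ω, ∠Z = -29.7°

4550 Ω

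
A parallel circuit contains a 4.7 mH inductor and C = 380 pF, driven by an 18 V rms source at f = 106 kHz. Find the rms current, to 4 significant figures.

1.195 mA

ω = 2πf = 666000 rad/s
X_L = ωL = 3130 Ω
X_C = 1/(ωC) = 3951 Ω
Parallel: admittances add. Y = 1/(jωL) + jωC
Y = (0 − j6.637e-05) S
|Y| = 6.637e-05 S → |Z| = 1/|Y| = 15070 Ω, ∠Z = −∠Y = 90.00°
I = V/|Z| = 18/15070 = 1.195 mA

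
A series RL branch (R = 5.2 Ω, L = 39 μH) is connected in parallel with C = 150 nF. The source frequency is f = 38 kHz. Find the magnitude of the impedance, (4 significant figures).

ω = 2πf = 238800 rad/s
X_L = ωL = 9.312 Ω
X_C = 1/(ωC) = 27.92 Ω
Branch 1 (R+jX_L): Z₁ = 5.200 + j9.312 Ω, |Z₁| = 10.67 Ω
Branch 2 (−jX_C): Z₂ = −j27.92 Ω
Parallel: Z = Z₁Z₂/(Z₁+Z₂), |Z| = 15.41 Ω, ∠Z = 45.21°

15.41 Ω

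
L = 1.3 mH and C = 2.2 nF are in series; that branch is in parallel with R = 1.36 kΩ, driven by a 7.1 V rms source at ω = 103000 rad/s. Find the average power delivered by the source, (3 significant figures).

X_L = ωL = 134 Ω
X_C = 1/(ωC) = 4410 Ω
Branch 1: Z₁ = R = 1360 Ω
Branch 2 (series LC): Z₂ = j(X_L − X_C) = −j4280 Ω
Parallel: Z = Z₁Z₂/(Z₁+Z₂), |Z| = 1300 Ω, ∠Z = -17.6°
I = V/|Z| = 5.48 mA
P = VI cos φ = 7.1 × 0.00548 × cos(-17.6°) = 37.1 mW

37.1 mW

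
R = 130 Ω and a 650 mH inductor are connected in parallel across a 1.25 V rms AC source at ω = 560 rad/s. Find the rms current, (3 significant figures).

10.2 mA

X_L = ωL = 364 Ω
Parallel: admittances add. Y = 1/R + 1/(jωL)
Y = (0.00769 − j0.00275) S
|Y| = 0.00817 S → |Z| = 1/|Y| = 122 Ω, ∠Z = −∠Y = 19.7°
I = V/|Z| = 1.25/122 = 10.2 mA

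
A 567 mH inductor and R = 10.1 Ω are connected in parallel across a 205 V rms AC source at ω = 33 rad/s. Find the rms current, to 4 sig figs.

X_L = ωL = 18.71 Ω
Parallel: admittances add. Y = 1/R + 1/(jωL)
Y = (0.09901 − j0.05344) S
|Y| = 0.1125 S → |Z| = 1/|Y| = 8.888 Ω, ∠Z = −∠Y = 28.36°
I = V/|Z| = 205/8.888 = 23.07 A

23.07 A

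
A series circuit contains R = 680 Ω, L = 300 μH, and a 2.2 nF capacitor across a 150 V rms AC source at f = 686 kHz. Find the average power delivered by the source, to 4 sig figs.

ω = 2πf = 4.31e+06 rad/s
X_L = ωL = 1293 Ω
X_C = 1/(ωC) = 105.5 Ω
Net reactance X = X_L − X_C = 1188 Ω
Z = 680.0 + j1188 Ω
|Z| = √(680.0² + 1188²) = 1369 Ω
∠Z = arctan(1188/680.0) = 60.21°
I = V/|Z| = 109.6 mA
P = VI cos φ = 150 × 0.1096 × cos(60.21°) = 8.169 W

8.169 W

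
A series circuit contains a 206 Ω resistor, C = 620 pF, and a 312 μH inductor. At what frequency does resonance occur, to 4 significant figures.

ω₀ = 1/√(LC) = 1/√(0.000312 × 6.2e-10) = 2.274e+06 rad/s
f₀ = ω₀/(2π) = 361.9 kHz

361.9 kHz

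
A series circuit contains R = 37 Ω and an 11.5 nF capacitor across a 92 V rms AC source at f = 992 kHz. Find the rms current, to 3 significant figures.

ω = 2πf = 6.233e+06 rad/s
X_C = 1/(ωC) = 14.0 Ω
Z = 37.0 − j14.0 Ω
|Z| = √(37.0² + 14.0²) = 39.5 Ω
I = V/|Z| = 92/39.5 = 2.33 A

2.33 A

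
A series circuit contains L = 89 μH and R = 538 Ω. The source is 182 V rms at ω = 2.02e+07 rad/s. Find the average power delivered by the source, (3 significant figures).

X_L = ωL = 1800 Ω
Z = 538 + j1800 Ω
|Z| = √(538² + 1800²) = 1880 Ω
∠Z = arctan(1800/538) = 73.3°
I = V/|Z| = 97.0 mA
P = VI cos φ = 182 × 0.0970 × cos(73.3°) = 5.06 W

5.06 W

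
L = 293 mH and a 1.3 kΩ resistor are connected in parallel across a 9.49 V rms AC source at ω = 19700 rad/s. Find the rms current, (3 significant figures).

X_L = ωL = 5770 Ω
Parallel: admittances add. Y = 1/R + 1/(jωL)
Y = (0.000769 − j0.000173) S
|Y| = 0.000788 S → |Z| = 1/|Y| = 1270 Ω, ∠Z = −∠Y = 12.7°
I = V/|Z| = 9.49/1270 = 7.48 mA

7.48 mA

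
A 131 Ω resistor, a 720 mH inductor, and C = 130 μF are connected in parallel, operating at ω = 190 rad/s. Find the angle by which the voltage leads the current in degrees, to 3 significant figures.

X_L = ωL = 137 Ω
X_C = 1/(ωC) = 40.5 Ω
Parallel: admittances add. Y = 1/R + 1/(jωL) + jωC
Y = (0.00763 + j0.0174) S
|Y| = 0.0190 S → |Z| = 1/|Y| = 52.7 Ω, ∠Z = −∠Y = -66.3°

-66.3°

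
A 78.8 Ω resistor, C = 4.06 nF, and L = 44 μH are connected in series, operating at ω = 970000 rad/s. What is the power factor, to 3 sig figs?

0.350

X_L = ωL = 42.7 Ω
X_C = 1/(ωC) = 254 Ω
Net reactance X = X_L − X_C = -211 Ω
Z = 78.8 − j211 Ω
|Z| = √(78.8² + 211²) = 225 Ω
∠Z = arctan(-211/78.8) = -69.5°
cos φ = cos(-69.5°) = 0.350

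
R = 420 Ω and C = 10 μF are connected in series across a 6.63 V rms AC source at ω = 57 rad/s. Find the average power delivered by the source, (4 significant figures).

X_C = 1/(ωC) = 1754 Ω
Z = 420.0 − j1754 Ω
|Z| = √(420.0² + 1754²) = 1804 Ω
∠Z = arctan(-1754/420.0) = -76.54°
I = V/|Z| = 3.675 mA
P = VI cos φ = 6.63 × 0.003675 × cos(-76.54°) = 5.673 mW

5.673 mW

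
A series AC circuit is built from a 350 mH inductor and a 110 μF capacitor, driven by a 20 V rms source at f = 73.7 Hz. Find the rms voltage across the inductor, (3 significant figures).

ω = 2πf = 463.1 rad/s
X_L = ωL = 162 Ω
X_C = 1/(ωC) = 19.6 Ω
Net reactance X = X_L − X_C = 142 Ω
Z = j142 Ω
|Z| = √(0² + 142²) = 142 Ω
I = V/|Z| = 140 mA
V_L = I·|Z_L| = 0.140 × 162 = 22.8 V

22.8 V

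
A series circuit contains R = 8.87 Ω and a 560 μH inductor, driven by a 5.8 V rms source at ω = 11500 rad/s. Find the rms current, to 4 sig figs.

529.1 mA

X_L = ωL = 6.440 Ω
Z = 8.870 + j6.440 Ω
|Z| = √(8.870² + 6.440²) = 10.96 Ω
I = V/|Z| = 5.8/10.96 = 529.1 mA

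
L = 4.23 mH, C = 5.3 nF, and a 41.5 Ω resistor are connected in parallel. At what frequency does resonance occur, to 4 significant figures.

33.61 kHz

ω₀ = 1/√(LC) = 1/√(0.00423 × 5.3e-09) = 211200 rad/s
f₀ = ω₀/(2π) = 33.61 kHz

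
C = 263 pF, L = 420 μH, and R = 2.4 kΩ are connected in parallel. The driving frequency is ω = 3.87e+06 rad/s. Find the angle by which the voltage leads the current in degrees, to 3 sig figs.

X_L = ωL = 1630 Ω
X_C = 1/(ωC) = 983 Ω
Parallel: admittances add. Y = 1/R + 1/(jωL) + jωC
Y = (0.000417 + j0.000403) S
|Y| = 0.000579 S → |Z| = 1/|Y| = 1730 Ω, ∠Z = −∠Y = -44.0°

-44.0°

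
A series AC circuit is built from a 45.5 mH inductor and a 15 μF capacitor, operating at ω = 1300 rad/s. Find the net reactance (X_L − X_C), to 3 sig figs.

7.87 Ω

X_L = ωL = 59.1 Ω
X_C = 1/(ωC) = 51.3 Ω
X = 59.1 − 51.3 = 7.87 Ω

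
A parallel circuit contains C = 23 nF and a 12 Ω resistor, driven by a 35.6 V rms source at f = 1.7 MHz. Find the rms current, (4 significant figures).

9.235 A

ω = 2πf = 1.068e+07 rad/s
X_C = 1/(ωC) = 4.070 Ω
Parallel: admittances add. Y = 1/R + jωC
Y = (0.08333 + j0.2457) S
|Y| = 0.2594 S → |Z| = 1/|Y| = 3.855 Ω, ∠Z = −∠Y = -71.26°
I = V/|Z| = 35.6/3.855 = 9.235 A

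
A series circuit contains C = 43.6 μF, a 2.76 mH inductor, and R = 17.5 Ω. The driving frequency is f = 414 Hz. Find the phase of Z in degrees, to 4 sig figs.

ω = 2πf = 2601 rad/s
X_L = ωL = 7.179 Ω
X_C = 1/(ωC) = 8.817 Ω
Net reactance X = X_L − X_C = -1.638 Ω
Z = 17.50 − j1.638 Ω
|Z| = √(17.50² + 1.638²) = 17.58 Ω
∠Z = arctan(-1.638/17.50) = -5.347°

-5.347°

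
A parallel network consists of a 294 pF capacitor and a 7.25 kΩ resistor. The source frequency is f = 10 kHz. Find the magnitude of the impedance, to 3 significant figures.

ω = 2πf = 62830 rad/s
X_C = 1/(ωC) = 54100 Ω
Parallel: admittances add. Y = 1/R + jωC
Y = (0.000138 + j1.85e-05) S
|Y| = 0.000139 S → |Z| = 1/|Y| = 7190 Ω, ∠Z = −∠Y = -7.63°

7190 Ω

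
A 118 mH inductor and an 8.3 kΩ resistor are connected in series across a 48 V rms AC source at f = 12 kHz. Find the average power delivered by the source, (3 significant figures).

129 mW

ω = 2πf = 75400 rad/s
X_L = ωL = 8900 Ω
Z = 8300 + j8900 Ω
|Z| = √(8300² + 8900²) = 12200 Ω
∠Z = arctan(8900/8300) = 47.0°
I = V/|Z| = 3.94 mA
P = VI cos φ = 48 × 0.00394 × cos(47.0°) = 129 mW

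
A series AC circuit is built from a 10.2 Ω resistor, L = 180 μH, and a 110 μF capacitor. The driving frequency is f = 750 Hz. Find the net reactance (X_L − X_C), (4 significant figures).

ω = 2πf = 4712 rad/s
X_L = ωL = 0.8482 Ω
X_C = 1/(ωC) = 1.929 Ω
X = 0.8482 − 1.929 = -1.081 Ω

-1.081 Ω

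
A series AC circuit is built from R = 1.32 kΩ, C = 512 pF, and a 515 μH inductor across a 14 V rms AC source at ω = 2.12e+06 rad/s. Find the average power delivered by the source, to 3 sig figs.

X_L = ωL = 1090 Ω
X_C = 1/(ωC) = 921 Ω
Net reactance X = X_L − X_C = 171 Ω
Z = 1320 + j171 Ω
|Z| = √(1320² + 171²) = 1330 Ω
∠Z = arctan(171/1320) = 7.36°
I = V/|Z| = 10.5 mA
P = VI cos φ = 14 × 0.0105 × cos(7.36°) = 146 mW

146 mW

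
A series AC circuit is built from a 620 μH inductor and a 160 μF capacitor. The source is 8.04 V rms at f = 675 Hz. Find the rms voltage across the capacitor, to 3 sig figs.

ω = 2πf = 4241 rad/s
X_L = ωL = 2.63 Ω
X_C = 1/(ωC) = 1.47 Ω
Net reactance X = X_L − X_C = 1.16 Ω
Z = j1.16 Ω
|Z| = √(0² + 1.16²) = 1.16 Ω
I = V/|Z| = 6.96 A
V_C = I·|Z_C| = 6.96 × 1.47 = 10.3 V

10.3 V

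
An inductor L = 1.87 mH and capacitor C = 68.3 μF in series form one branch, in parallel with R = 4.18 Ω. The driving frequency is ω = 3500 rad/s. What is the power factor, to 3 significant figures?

X_L = ωL = 6.54 Ω
X_C = 1/(ωC) = 4.18 Ω
Branch 1: Z₁ = R = 4.18 Ω
Branch 2 (series LC): Z₂ = j(X_L − X_C) = j2.36 Ω
Parallel: Z = Z₁Z₂/(Z₁+Z₂), |Z| = 2.06 Ω, ∠Z = 60.5°
cos φ = cos(60.5°) = 0.492

0.492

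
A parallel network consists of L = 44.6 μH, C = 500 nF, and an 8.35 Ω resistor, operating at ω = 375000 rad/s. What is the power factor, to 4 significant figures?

X_L = ωL = 16.73 Ω
X_C = 1/(ωC) = 5.333 Ω
Parallel: admittances add. Y = 1/R + 1/(jωL) + jωC
Y = (0.1198 + j0.1277) S
|Y| = 0.1751 S → |Z| = 1/|Y| = 5.712 Ω, ∠Z = −∠Y = -46.84°
cos φ = cos(-46.84°) = 0.6840

0.6840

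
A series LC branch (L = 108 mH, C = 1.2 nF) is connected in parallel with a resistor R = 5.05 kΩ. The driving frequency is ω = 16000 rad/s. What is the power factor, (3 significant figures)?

0.995

X_L = ωL = 1730 Ω
X_C = 1/(ωC) = 52100 Ω
Branch 1: Z₁ = R = 5050 Ω
Branch 2 (series LC): Z₂ = j(X_L − X_C) = −j50400 Ω
Parallel: Z = Z₁Z₂/(Z₁+Z₂), |Z| = 5020 Ω, ∠Z = -5.73°
cos φ = cos(-5.73°) = 0.995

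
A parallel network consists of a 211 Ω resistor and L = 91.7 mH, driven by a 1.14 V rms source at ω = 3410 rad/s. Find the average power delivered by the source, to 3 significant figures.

6.16 mW

X_L = ωL = 313 Ω
Parallel: admittances add. Y = 1/R + 1/(jωL)
Y = (0.00474 − j0.00320) S
|Y| = 0.00572 S → |Z| = 1/|Y| = 175 Ω, ∠Z = −∠Y = 34.0°
I = V/|Z| = 6.52 mA
P = VI cos φ = 1.14 × 0.00652 × cos(34.0°) = 6.16 mW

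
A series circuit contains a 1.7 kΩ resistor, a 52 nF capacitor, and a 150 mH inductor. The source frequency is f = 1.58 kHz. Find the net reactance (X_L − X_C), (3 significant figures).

-448 Ω

ω = 2πf = 9927 rad/s
X_L = ωL = 1490 Ω
X_C = 1/(ωC) = 1940 Ω
X = 1490 − 1940 = -448 Ω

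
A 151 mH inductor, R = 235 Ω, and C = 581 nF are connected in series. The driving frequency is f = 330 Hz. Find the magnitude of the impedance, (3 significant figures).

568 Ω

ω = 2πf = 2073 rad/s
X_L = ωL = 313 Ω
X_C = 1/(ωC) = 830 Ω
Net reactance X = X_L − X_C = -517 Ω
Z = 235 − j517 Ω
|Z| = √(235² + 517²) = 568 Ω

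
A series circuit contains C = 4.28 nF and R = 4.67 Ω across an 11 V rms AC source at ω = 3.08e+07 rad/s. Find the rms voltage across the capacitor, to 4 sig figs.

X_C = 1/(ωC) = 7.586 Ω
Z = 4.670 − j7.586 Ω
|Z| = √(4.670² + 7.586²) = 8.908 Ω
I = V/|Z| = 1.235 A
V_C = I·|Z_C| = 1.235 × 7.586 = 9.367 V

9.367 V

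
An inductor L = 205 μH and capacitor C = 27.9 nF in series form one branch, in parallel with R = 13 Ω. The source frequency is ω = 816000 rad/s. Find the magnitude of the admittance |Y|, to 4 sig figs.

77.35 mS

X_L = ωL = 167.3 Ω
X_C = 1/(ωC) = 43.92 Ω
Branch 1: Z₁ = R = 13.00 Ω
Branch 2 (series LC): Z₂ = j(X_L − X_C) = j123.4 Ω
Parallel: Z = Z₁Z₂/(Z₁+Z₂), |Z| = 12.93 Ω, ∠Z = 6.016°
|Y| = 1/|Z| = 77.35 mS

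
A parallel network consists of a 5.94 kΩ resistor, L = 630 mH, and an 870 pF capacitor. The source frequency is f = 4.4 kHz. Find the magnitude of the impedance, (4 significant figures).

5827 Ω

ω = 2πf = 27650 rad/s
X_L = ωL = 17420 Ω
X_C = 1/(ωC) = 41580 Ω
Parallel: admittances add. Y = 1/R + 1/(jωL) + jωC
Y = (0.0001684 − j3.336e-05) S
|Y| = 0.0001716 S → |Z| = 1/|Y| = 5827 Ω, ∠Z = −∠Y = 11.21°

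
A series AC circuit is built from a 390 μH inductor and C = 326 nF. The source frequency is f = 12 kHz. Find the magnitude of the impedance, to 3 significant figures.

ω = 2πf = 75400 rad/s
X_L = ωL = 29.4 Ω
X_C = 1/(ωC) = 40.7 Ω
Net reactance X = X_L − X_C = -11.3 Ω
Z = − j11.3 Ω
|Z| = √(0² + 11.3²) = 11.3 Ω

11.3 Ω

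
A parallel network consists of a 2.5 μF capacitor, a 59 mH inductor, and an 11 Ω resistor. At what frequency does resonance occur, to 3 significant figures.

ω₀ = 1/√(LC) = 1/√(0.059 × 2.5e-06) = 2604 rad/s
f₀ = ω₀/(2π) = 414 Hz

414 Hz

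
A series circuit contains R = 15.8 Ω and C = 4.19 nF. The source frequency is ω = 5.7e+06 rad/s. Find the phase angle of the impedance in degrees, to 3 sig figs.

X_C = 1/(ωC) = 41.9 Ω
Z = 15.8 − j41.9 Ω
|Z| = √(15.8² + 41.9²) = 44.8 Ω
∠Z = arctan(-41.9/15.8) = -69.3°

-69.3°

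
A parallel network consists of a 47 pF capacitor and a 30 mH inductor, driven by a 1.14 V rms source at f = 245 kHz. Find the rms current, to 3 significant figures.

ω = 2πf = 1.539e+06 rad/s
X_L = ωL = 46200 Ω
X_C = 1/(ωC) = 13800 Ω
Parallel: admittances add. Y = 1/(jωL) + jωC
Y = (0 + j5.07e-05) S
|Y| = 5.07e-05 S → |Z| = 1/|Y| = 19700 Ω, ∠Z = −∠Y = -90.0°
I = V/|Z| = 1.14/19700 = 57.8 μA

57.8 μA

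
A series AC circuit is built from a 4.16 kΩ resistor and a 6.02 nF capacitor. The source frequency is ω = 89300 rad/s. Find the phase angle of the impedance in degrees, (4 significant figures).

X_C = 1/(ωC) = 1860 Ω
Z = 4160 − j1860 Ω
|Z| = √(4160² + 1860²) = 4557 Ω
∠Z = arctan(-1860/4160) = -24.09°

-24.09°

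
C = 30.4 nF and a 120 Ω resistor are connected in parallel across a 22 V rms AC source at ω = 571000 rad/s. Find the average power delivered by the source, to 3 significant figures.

X_C = 1/(ωC) = 57.6 Ω
Parallel: admittances add. Y = 1/R + jωC
Y = (0.00833 + j0.0174) S
|Y| = 0.0193 S → |Z| = 1/|Y| = 51.9 Ω, ∠Z = −∠Y = -64.4°
I = V/|Z| = 424 mA
P = VI cos φ = 22 × 0.424 × cos(-64.4°) = 4.03 W

4.03 W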